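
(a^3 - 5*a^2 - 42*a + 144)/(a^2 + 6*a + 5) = (a^3 - 5*a^2 - 42*a + 144)/(a^2 + 6*a + 5)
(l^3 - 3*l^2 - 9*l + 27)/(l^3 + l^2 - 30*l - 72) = (l^2 - 6*l + 9)/(l^2 - 2*l - 24)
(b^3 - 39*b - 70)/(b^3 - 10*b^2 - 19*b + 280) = (b + 2)/(b - 8)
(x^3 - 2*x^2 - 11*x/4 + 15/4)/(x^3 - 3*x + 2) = (x^2 - x - 15/4)/(x^2 + x - 2)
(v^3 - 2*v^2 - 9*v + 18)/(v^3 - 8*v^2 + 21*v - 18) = (v + 3)/(v - 3)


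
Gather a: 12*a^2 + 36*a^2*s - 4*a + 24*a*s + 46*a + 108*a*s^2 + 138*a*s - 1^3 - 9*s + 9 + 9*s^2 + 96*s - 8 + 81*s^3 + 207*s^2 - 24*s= a^2*(36*s + 12) + a*(108*s^2 + 162*s + 42) + 81*s^3 + 216*s^2 + 63*s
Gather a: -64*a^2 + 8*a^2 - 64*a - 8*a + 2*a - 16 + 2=-56*a^2 - 70*a - 14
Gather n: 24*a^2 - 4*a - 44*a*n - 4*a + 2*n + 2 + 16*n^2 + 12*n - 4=24*a^2 - 8*a + 16*n^2 + n*(14 - 44*a) - 2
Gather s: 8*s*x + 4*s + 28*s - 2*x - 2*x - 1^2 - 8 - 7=s*(8*x + 32) - 4*x - 16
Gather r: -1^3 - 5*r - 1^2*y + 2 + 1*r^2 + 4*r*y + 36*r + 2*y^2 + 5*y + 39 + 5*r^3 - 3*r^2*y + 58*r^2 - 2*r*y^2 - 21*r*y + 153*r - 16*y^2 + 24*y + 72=5*r^3 + r^2*(59 - 3*y) + r*(-2*y^2 - 17*y + 184) - 14*y^2 + 28*y + 112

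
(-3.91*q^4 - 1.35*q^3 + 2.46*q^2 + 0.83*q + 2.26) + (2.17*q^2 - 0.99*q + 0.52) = -3.91*q^4 - 1.35*q^3 + 4.63*q^2 - 0.16*q + 2.78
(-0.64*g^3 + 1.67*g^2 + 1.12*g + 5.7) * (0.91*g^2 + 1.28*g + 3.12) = -0.5824*g^5 + 0.7005*g^4 + 1.16*g^3 + 11.831*g^2 + 10.7904*g + 17.784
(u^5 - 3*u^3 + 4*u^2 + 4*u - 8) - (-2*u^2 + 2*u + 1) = u^5 - 3*u^3 + 6*u^2 + 2*u - 9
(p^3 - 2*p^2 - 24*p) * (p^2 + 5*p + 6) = p^5 + 3*p^4 - 28*p^3 - 132*p^2 - 144*p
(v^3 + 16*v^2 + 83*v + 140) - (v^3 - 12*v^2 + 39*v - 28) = 28*v^2 + 44*v + 168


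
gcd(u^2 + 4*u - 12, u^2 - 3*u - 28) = 1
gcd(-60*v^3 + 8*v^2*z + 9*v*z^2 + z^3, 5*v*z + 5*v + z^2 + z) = 5*v + z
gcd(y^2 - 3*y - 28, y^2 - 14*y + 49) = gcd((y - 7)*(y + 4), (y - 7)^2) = y - 7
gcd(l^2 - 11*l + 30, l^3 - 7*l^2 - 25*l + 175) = l - 5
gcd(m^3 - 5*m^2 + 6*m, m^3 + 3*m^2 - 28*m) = m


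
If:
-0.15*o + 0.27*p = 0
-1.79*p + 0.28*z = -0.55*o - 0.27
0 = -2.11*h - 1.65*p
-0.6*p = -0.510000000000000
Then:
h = -0.66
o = 1.53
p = 0.85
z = 1.46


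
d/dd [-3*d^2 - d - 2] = -6*d - 1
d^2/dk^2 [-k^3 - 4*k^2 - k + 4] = -6*k - 8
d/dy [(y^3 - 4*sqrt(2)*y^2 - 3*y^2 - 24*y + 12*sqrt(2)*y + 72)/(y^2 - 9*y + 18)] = (y^2 - 12*y + 24 + 24*sqrt(2))/(y^2 - 12*y + 36)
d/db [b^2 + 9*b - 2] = 2*b + 9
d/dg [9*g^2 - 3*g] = 18*g - 3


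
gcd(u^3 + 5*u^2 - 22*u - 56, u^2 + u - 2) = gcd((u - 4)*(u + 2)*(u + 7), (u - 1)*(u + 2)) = u + 2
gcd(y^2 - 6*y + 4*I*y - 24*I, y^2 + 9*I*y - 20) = y + 4*I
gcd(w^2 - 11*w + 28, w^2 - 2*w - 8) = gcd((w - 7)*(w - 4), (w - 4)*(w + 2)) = w - 4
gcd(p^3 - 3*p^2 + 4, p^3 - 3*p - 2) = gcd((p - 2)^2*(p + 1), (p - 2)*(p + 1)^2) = p^2 - p - 2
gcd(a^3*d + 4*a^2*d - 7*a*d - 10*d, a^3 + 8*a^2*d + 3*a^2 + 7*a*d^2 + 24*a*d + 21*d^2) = 1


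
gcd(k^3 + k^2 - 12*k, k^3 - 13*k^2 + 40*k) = k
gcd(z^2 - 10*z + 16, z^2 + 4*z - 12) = z - 2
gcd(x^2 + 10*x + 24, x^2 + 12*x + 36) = x + 6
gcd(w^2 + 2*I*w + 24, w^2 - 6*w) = 1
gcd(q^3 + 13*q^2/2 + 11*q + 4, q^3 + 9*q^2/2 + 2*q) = q^2 + 9*q/2 + 2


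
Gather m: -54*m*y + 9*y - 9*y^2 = -54*m*y - 9*y^2 + 9*y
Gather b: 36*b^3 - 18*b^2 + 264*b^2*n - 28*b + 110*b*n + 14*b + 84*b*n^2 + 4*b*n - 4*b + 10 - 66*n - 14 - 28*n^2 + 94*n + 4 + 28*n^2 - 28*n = 36*b^3 + b^2*(264*n - 18) + b*(84*n^2 + 114*n - 18)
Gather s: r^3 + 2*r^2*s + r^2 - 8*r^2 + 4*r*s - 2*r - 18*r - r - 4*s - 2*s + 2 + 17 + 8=r^3 - 7*r^2 - 21*r + s*(2*r^2 + 4*r - 6) + 27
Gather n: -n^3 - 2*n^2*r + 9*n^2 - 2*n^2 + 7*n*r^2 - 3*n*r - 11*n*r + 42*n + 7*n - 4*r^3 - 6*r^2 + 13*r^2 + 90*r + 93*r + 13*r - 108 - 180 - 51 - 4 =-n^3 + n^2*(7 - 2*r) + n*(7*r^2 - 14*r + 49) - 4*r^3 + 7*r^2 + 196*r - 343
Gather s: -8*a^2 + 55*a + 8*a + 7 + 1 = -8*a^2 + 63*a + 8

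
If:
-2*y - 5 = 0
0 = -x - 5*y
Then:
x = 25/2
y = -5/2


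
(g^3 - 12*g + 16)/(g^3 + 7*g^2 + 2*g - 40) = (g - 2)/(g + 5)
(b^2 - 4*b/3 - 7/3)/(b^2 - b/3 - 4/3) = (3*b - 7)/(3*b - 4)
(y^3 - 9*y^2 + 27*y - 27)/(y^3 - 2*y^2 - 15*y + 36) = (y - 3)/(y + 4)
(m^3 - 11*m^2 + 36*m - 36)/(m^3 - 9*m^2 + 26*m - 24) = (m - 6)/(m - 4)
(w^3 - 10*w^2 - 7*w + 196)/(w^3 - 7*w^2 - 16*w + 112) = (w - 7)/(w - 4)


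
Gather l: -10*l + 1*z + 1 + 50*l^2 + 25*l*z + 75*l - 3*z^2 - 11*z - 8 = 50*l^2 + l*(25*z + 65) - 3*z^2 - 10*z - 7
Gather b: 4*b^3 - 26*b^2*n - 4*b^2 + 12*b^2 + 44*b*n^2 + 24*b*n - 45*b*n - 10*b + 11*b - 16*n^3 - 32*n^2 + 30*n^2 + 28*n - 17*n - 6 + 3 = 4*b^3 + b^2*(8 - 26*n) + b*(44*n^2 - 21*n + 1) - 16*n^3 - 2*n^2 + 11*n - 3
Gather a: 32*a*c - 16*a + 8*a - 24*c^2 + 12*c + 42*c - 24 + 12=a*(32*c - 8) - 24*c^2 + 54*c - 12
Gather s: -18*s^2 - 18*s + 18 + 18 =-18*s^2 - 18*s + 36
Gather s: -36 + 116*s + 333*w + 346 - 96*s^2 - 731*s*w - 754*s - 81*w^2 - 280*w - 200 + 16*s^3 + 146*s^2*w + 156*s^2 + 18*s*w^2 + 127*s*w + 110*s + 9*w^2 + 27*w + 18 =16*s^3 + s^2*(146*w + 60) + s*(18*w^2 - 604*w - 528) - 72*w^2 + 80*w + 128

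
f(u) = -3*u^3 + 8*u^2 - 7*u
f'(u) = -9*u^2 + 16*u - 7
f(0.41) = -1.73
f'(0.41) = -1.95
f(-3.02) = 176.73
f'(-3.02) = -137.40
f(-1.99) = 69.25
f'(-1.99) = -74.48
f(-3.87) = 320.79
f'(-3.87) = -203.71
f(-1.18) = 24.33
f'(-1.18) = -38.41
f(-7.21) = 1590.76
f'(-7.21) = -590.22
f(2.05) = -6.58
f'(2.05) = -12.02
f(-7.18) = 1573.12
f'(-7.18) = -585.85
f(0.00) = 0.00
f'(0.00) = -7.00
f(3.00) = -30.00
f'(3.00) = -40.00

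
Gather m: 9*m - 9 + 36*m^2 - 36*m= 36*m^2 - 27*m - 9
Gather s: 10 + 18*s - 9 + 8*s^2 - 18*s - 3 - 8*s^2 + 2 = 0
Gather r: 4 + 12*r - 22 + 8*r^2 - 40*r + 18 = 8*r^2 - 28*r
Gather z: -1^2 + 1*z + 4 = z + 3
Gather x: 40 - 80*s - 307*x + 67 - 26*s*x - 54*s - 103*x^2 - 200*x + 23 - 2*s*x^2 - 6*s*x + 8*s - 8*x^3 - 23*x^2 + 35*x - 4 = -126*s - 8*x^3 + x^2*(-2*s - 126) + x*(-32*s - 472) + 126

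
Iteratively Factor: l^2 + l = (l + 1)*(l)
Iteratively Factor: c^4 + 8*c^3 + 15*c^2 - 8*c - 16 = (c + 1)*(c^3 + 7*c^2 + 8*c - 16) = (c - 1)*(c + 1)*(c^2 + 8*c + 16) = (c - 1)*(c + 1)*(c + 4)*(c + 4)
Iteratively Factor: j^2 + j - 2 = (j + 2)*(j - 1)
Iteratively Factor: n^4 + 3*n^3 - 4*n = (n + 2)*(n^3 + n^2 - 2*n) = n*(n + 2)*(n^2 + n - 2) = n*(n - 1)*(n + 2)*(n + 2)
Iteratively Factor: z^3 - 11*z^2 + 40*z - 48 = (z - 4)*(z^2 - 7*z + 12) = (z - 4)^2*(z - 3)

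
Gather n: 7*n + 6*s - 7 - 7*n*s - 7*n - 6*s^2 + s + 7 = -7*n*s - 6*s^2 + 7*s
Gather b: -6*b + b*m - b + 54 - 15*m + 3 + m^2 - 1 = b*(m - 7) + m^2 - 15*m + 56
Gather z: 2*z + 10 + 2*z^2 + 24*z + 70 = 2*z^2 + 26*z + 80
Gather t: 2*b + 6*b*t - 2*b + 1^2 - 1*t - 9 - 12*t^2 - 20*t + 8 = -12*t^2 + t*(6*b - 21)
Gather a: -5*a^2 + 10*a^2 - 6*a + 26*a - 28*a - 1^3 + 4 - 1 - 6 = 5*a^2 - 8*a - 4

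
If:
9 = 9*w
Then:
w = 1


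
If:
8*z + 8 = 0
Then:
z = -1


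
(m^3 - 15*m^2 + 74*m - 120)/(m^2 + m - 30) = (m^2 - 10*m + 24)/(m + 6)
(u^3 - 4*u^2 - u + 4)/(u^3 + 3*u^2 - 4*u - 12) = (u^3 - 4*u^2 - u + 4)/(u^3 + 3*u^2 - 4*u - 12)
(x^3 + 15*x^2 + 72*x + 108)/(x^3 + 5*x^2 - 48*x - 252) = (x + 3)/(x - 7)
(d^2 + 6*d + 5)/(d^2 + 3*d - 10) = (d + 1)/(d - 2)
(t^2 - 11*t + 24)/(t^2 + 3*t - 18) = (t - 8)/(t + 6)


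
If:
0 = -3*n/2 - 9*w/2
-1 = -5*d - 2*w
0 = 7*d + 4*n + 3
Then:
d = 3/37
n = -33/37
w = 11/37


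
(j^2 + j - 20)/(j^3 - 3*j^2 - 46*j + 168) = (j + 5)/(j^2 + j - 42)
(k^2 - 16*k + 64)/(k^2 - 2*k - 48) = (k - 8)/(k + 6)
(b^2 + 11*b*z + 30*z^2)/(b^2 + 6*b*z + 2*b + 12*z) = (b + 5*z)/(b + 2)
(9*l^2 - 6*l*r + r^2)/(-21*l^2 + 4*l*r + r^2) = (-3*l + r)/(7*l + r)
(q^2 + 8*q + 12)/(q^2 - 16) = (q^2 + 8*q + 12)/(q^2 - 16)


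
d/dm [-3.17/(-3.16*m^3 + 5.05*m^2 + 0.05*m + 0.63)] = (-30.0516*m^2 + 32.017*m + 0.1585)/(-3.16*m^3 + 5.05*m^2 + 0.05*m + 0.63)^2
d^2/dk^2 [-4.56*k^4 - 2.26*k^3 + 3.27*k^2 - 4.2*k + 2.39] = -54.72*k^2 - 13.56*k + 6.54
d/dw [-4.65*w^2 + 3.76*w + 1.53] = 3.76 - 9.3*w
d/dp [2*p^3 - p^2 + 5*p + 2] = 6*p^2 - 2*p + 5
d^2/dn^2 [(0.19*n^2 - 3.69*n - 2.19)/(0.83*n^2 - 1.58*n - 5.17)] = (2.22044604925031e-16*n^4 - 4.58575*n^3 - 4.16029199999999*n^2 - 77.773158*n + 40.712)/(0.571787*n^6 - 3.265386*n^5 - 4.468803*n^4 + 36.735316*n^3 + 27.835797*n^2 - 126.694986*n - 138.188413)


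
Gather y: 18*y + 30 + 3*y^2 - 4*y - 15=3*y^2 + 14*y + 15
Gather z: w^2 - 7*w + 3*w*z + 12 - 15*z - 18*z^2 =w^2 - 7*w - 18*z^2 + z*(3*w - 15) + 12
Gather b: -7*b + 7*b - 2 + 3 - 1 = 0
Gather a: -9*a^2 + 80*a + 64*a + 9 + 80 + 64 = -9*a^2 + 144*a + 153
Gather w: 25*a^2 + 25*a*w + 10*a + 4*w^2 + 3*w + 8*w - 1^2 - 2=25*a^2 + 10*a + 4*w^2 + w*(25*a + 11) - 3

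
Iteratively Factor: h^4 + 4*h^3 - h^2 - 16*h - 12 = (h + 3)*(h^3 + h^2 - 4*h - 4) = (h - 2)*(h + 3)*(h^2 + 3*h + 2) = (h - 2)*(h + 2)*(h + 3)*(h + 1)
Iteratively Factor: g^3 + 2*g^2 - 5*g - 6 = (g + 1)*(g^2 + g - 6) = (g - 2)*(g + 1)*(g + 3)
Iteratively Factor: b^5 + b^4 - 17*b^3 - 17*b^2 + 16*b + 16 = (b + 1)*(b^4 - 17*b^2 + 16) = (b - 4)*(b + 1)*(b^3 + 4*b^2 - b - 4) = (b - 4)*(b - 1)*(b + 1)*(b^2 + 5*b + 4) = (b - 4)*(b - 1)*(b + 1)^2*(b + 4)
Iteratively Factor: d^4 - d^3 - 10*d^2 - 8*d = (d)*(d^3 - d^2 - 10*d - 8) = d*(d - 4)*(d^2 + 3*d + 2) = d*(d - 4)*(d + 2)*(d + 1)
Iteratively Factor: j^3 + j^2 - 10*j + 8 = (j - 2)*(j^2 + 3*j - 4) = (j - 2)*(j - 1)*(j + 4)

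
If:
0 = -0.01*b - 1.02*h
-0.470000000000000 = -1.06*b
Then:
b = 0.44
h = -0.00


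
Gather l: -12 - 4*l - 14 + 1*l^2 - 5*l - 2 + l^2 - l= 2*l^2 - 10*l - 28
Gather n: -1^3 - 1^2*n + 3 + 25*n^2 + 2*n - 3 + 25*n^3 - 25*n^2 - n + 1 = 25*n^3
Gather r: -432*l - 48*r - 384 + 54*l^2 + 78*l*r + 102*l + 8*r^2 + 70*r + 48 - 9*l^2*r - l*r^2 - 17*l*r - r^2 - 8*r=54*l^2 - 330*l + r^2*(7 - l) + r*(-9*l^2 + 61*l + 14) - 336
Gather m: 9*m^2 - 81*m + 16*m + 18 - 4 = 9*m^2 - 65*m + 14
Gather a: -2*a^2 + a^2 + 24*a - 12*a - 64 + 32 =-a^2 + 12*a - 32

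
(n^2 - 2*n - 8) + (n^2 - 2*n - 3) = 2*n^2 - 4*n - 11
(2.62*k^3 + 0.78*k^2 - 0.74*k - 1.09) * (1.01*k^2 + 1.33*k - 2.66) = 2.6462*k^5 + 4.2724*k^4 - 6.6792*k^3 - 4.1599*k^2 + 0.5187*k + 2.8994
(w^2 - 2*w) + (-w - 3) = w^2 - 3*w - 3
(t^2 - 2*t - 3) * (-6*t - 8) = -6*t^3 + 4*t^2 + 34*t + 24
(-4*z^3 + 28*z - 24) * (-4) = 16*z^3 - 112*z + 96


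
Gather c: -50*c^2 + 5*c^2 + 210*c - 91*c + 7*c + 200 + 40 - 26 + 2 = -45*c^2 + 126*c + 216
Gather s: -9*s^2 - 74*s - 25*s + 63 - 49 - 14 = -9*s^2 - 99*s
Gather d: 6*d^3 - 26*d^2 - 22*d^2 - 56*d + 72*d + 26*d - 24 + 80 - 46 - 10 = 6*d^3 - 48*d^2 + 42*d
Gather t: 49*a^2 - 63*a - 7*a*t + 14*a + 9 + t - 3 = 49*a^2 - 49*a + t*(1 - 7*a) + 6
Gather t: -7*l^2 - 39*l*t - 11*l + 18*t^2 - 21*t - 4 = -7*l^2 - 11*l + 18*t^2 + t*(-39*l - 21) - 4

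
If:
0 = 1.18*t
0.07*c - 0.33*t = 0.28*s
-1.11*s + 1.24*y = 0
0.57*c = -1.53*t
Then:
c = 0.00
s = 0.00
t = 0.00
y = 0.00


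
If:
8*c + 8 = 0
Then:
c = -1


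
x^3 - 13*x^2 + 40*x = x*(x - 8)*(x - 5)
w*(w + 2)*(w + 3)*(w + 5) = w^4 + 10*w^3 + 31*w^2 + 30*w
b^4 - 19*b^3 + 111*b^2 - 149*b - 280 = (b - 8)*(b - 7)*(b - 5)*(b + 1)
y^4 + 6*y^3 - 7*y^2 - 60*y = y*(y - 3)*(y + 4)*(y + 5)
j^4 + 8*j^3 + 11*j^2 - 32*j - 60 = (j - 2)*(j + 2)*(j + 3)*(j + 5)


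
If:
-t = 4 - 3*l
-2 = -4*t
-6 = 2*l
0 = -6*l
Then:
No Solution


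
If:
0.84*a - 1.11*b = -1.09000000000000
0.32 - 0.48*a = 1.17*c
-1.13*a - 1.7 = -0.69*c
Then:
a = -1.07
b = 0.17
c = 0.71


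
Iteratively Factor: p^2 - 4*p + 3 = (p - 1)*(p - 3)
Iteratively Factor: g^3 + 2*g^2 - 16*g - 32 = (g - 4)*(g^2 + 6*g + 8) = (g - 4)*(g + 2)*(g + 4)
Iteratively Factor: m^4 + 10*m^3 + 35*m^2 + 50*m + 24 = (m + 3)*(m^3 + 7*m^2 + 14*m + 8) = (m + 1)*(m + 3)*(m^2 + 6*m + 8) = (m + 1)*(m + 3)*(m + 4)*(m + 2)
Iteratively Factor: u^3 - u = (u)*(u^2 - 1) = u*(u + 1)*(u - 1)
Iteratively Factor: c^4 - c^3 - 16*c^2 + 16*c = (c - 4)*(c^3 + 3*c^2 - 4*c) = c*(c - 4)*(c^2 + 3*c - 4) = c*(c - 4)*(c + 4)*(c - 1)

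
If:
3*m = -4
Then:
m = -4/3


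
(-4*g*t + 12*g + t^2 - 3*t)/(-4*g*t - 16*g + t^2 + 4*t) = (t - 3)/(t + 4)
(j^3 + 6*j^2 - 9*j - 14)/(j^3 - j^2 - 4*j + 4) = (j^2 + 8*j + 7)/(j^2 + j - 2)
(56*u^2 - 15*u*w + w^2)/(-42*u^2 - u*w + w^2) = (-8*u + w)/(6*u + w)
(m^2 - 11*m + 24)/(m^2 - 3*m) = (m - 8)/m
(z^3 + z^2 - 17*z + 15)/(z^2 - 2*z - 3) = (z^2 + 4*z - 5)/(z + 1)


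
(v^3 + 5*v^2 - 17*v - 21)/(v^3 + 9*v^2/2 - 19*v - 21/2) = 2*(v + 1)/(2*v + 1)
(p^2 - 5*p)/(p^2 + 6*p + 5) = p*(p - 5)/(p^2 + 6*p + 5)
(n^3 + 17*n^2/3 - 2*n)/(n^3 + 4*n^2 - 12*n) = (n - 1/3)/(n - 2)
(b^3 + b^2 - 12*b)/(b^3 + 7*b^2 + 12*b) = (b - 3)/(b + 3)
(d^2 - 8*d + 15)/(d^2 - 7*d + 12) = (d - 5)/(d - 4)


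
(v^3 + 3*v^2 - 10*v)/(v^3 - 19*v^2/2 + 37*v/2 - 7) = 2*v*(v + 5)/(2*v^2 - 15*v + 7)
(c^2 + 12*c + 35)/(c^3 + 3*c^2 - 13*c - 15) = (c + 7)/(c^2 - 2*c - 3)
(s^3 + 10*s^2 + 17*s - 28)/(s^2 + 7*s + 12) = (s^2 + 6*s - 7)/(s + 3)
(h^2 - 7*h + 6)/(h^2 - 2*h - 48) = (-h^2 + 7*h - 6)/(-h^2 + 2*h + 48)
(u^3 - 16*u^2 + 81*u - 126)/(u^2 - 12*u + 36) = (u^2 - 10*u + 21)/(u - 6)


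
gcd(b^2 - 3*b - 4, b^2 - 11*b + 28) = b - 4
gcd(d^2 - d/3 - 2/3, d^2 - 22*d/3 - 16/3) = d + 2/3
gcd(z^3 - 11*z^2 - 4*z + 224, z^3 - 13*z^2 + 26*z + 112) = z^2 - 15*z + 56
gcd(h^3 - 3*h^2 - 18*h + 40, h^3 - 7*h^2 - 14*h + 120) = h^2 - h - 20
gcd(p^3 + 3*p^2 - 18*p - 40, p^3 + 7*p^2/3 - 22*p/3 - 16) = p + 2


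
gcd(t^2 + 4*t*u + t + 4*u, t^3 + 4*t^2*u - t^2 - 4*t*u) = t + 4*u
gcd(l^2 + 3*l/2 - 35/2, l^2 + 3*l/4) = 1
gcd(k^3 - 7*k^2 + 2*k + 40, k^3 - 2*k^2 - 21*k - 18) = 1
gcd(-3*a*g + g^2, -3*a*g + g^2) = 3*a*g - g^2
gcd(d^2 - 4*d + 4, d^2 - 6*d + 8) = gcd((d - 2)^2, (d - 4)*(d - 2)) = d - 2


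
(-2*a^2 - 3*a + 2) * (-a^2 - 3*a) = 2*a^4 + 9*a^3 + 7*a^2 - 6*a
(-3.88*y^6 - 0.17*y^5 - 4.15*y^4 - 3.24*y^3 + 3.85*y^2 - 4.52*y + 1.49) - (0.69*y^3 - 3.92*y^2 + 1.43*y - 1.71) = -3.88*y^6 - 0.17*y^5 - 4.15*y^4 - 3.93*y^3 + 7.77*y^2 - 5.95*y + 3.2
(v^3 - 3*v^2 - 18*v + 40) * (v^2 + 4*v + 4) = v^5 + v^4 - 26*v^3 - 44*v^2 + 88*v + 160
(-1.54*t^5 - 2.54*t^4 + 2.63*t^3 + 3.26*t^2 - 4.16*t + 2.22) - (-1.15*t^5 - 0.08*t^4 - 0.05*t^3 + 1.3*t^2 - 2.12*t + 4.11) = -0.39*t^5 - 2.46*t^4 + 2.68*t^3 + 1.96*t^2 - 2.04*t - 1.89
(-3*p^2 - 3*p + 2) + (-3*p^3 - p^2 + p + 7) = -3*p^3 - 4*p^2 - 2*p + 9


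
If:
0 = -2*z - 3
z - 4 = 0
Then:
No Solution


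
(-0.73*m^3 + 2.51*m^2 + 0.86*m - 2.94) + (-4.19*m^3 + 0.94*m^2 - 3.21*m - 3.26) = -4.92*m^3 + 3.45*m^2 - 2.35*m - 6.2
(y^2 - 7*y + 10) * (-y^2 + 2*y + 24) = -y^4 + 9*y^3 - 148*y + 240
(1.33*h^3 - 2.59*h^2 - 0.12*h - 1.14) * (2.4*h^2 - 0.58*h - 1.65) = 3.192*h^5 - 6.9874*h^4 - 0.9803*h^3 + 1.6071*h^2 + 0.8592*h + 1.881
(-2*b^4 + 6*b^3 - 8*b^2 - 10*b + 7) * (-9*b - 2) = 18*b^5 - 50*b^4 + 60*b^3 + 106*b^2 - 43*b - 14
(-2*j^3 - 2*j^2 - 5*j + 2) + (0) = -2*j^3 - 2*j^2 - 5*j + 2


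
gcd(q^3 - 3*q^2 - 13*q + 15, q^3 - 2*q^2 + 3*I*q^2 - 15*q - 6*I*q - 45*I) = q^2 - 2*q - 15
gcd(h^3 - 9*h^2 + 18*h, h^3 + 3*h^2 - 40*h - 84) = h - 6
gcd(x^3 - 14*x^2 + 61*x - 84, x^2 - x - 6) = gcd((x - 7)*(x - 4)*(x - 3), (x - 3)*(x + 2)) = x - 3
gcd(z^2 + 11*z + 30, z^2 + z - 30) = z + 6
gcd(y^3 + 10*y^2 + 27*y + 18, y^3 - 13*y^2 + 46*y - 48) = 1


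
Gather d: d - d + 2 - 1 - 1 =0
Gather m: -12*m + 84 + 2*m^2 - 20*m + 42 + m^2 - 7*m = 3*m^2 - 39*m + 126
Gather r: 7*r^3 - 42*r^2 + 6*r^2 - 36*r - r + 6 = 7*r^3 - 36*r^2 - 37*r + 6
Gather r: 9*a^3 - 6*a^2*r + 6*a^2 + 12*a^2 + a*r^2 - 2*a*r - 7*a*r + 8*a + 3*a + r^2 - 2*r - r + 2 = 9*a^3 + 18*a^2 + 11*a + r^2*(a + 1) + r*(-6*a^2 - 9*a - 3) + 2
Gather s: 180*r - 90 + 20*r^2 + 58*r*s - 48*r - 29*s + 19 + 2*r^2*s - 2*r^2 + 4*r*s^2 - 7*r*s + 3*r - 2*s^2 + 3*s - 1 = 18*r^2 + 135*r + s^2*(4*r - 2) + s*(2*r^2 + 51*r - 26) - 72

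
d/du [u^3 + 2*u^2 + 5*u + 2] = 3*u^2 + 4*u + 5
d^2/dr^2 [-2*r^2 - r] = -4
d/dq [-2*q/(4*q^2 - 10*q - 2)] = (2*q^2 + 1)/(4*q^4 - 20*q^3 + 21*q^2 + 10*q + 1)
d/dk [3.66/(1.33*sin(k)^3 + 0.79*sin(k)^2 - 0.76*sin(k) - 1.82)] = (-14.6034*sin(k)^2 - 5.7828*sin(k) + 2.7816)*cos(k)/(1.33*sin(k)^3 + 0.79*sin(k)^2 - 0.76*sin(k) - 1.82)^2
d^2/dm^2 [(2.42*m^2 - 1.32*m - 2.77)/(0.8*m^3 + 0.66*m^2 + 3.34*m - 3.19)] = (3.0976*m^6 - 5.0688*m^5 - 64.2528*m^4 + 58.2956*m^3 - 61.501584*m^2 - 95.726136*m - 52.34176)/(0.512*m^9 + 1.2672*m^8 + 7.45824*m^7 + 4.743816*m^6 + 21.032232*m^5 - 33.222684*m^4 + 19.490128*m^3 - 86.610414*m^2 + 101.964522*m - 32.461759)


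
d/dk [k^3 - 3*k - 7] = 3*k^2 - 3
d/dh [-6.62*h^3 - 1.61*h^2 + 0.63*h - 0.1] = -19.86*h^2 - 3.22*h + 0.63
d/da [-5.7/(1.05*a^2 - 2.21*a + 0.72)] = (11.97*a - 12.597)/(1.05*a^2 - 2.21*a + 0.72)^2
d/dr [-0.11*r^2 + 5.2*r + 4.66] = 5.2 - 0.22*r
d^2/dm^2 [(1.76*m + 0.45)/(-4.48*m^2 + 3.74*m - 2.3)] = (-(1.76*m + 0.45)*(8.96*m - 3.74)*(17.92*m - 7.48) + (47.3088*m - 9.1328)*(4.48*m^2 - 3.74*m + 2.3))/(4.48*m^2 - 3.74*m + 2.3)^3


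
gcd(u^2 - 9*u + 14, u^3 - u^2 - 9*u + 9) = 1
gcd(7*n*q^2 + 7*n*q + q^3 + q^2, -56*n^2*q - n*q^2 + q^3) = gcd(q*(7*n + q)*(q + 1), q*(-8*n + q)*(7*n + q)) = 7*n*q + q^2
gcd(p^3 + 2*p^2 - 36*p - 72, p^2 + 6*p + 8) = p + 2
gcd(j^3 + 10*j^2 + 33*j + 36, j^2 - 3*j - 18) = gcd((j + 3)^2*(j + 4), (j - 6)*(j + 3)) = j + 3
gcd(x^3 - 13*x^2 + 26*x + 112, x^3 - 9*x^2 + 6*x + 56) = x^2 - 5*x - 14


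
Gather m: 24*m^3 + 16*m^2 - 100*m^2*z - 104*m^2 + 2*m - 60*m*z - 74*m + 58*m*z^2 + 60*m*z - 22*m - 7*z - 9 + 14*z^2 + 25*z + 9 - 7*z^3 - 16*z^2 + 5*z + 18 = 24*m^3 + m^2*(-100*z - 88) + m*(58*z^2 - 94) - 7*z^3 - 2*z^2 + 23*z + 18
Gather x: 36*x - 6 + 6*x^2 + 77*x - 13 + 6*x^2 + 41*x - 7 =12*x^2 + 154*x - 26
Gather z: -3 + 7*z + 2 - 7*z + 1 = 0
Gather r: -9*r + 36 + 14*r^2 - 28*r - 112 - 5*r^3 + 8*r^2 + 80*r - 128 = -5*r^3 + 22*r^2 + 43*r - 204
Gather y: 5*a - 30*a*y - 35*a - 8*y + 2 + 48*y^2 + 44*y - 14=-30*a + 48*y^2 + y*(36 - 30*a) - 12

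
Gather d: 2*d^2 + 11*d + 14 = 2*d^2 + 11*d + 14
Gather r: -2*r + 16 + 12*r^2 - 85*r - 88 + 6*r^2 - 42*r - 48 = 18*r^2 - 129*r - 120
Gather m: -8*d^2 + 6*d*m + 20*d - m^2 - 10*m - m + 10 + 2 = -8*d^2 + 20*d - m^2 + m*(6*d - 11) + 12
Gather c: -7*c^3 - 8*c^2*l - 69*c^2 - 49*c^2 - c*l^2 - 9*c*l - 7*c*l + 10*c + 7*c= -7*c^3 + c^2*(-8*l - 118) + c*(-l^2 - 16*l + 17)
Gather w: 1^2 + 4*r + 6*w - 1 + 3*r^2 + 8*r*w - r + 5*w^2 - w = 3*r^2 + 3*r + 5*w^2 + w*(8*r + 5)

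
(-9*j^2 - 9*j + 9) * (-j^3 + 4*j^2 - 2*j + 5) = 9*j^5 - 27*j^4 - 27*j^3 + 9*j^2 - 63*j + 45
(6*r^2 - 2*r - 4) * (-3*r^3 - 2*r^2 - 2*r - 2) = -18*r^5 - 6*r^4 + 4*r^3 + 12*r + 8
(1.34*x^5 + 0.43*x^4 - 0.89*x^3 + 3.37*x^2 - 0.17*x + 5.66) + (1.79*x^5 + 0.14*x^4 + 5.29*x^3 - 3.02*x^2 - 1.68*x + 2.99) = 3.13*x^5 + 0.57*x^4 + 4.4*x^3 + 0.35*x^2 - 1.85*x + 8.65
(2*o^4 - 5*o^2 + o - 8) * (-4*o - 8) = -8*o^5 - 16*o^4 + 20*o^3 + 36*o^2 + 24*o + 64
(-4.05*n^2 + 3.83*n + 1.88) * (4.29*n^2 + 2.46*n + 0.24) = -17.3745*n^4 + 6.4677*n^3 + 16.515*n^2 + 5.544*n + 0.4512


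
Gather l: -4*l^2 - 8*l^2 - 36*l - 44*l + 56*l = -12*l^2 - 24*l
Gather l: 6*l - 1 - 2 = 6*l - 3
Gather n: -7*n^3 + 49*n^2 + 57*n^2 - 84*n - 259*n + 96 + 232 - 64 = -7*n^3 + 106*n^2 - 343*n + 264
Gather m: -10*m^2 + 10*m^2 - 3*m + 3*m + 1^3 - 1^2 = 0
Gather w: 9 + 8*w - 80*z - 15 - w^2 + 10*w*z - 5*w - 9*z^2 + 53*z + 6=-w^2 + w*(10*z + 3) - 9*z^2 - 27*z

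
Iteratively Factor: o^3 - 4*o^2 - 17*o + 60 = (o - 3)*(o^2 - o - 20) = (o - 5)*(o - 3)*(o + 4)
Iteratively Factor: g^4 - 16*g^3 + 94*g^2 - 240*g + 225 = (g - 5)*(g^3 - 11*g^2 + 39*g - 45) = (g - 5)*(g - 3)*(g^2 - 8*g + 15) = (g - 5)*(g - 3)^2*(g - 5)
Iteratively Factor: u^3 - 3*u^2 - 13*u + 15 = (u - 5)*(u^2 + 2*u - 3) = (u - 5)*(u - 1)*(u + 3)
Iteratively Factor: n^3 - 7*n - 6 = (n + 2)*(n^2 - 2*n - 3) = (n - 3)*(n + 2)*(n + 1)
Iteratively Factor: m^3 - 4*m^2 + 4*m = (m - 2)*(m^2 - 2*m) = m*(m - 2)*(m - 2)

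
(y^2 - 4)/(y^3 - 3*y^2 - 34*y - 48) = (y - 2)/(y^2 - 5*y - 24)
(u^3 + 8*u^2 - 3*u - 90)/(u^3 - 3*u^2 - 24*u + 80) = (u^2 + 3*u - 18)/(u^2 - 8*u + 16)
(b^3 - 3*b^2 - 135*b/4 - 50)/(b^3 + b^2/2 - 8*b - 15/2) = (b^2 - 11*b/2 - 20)/(b^2 - 2*b - 3)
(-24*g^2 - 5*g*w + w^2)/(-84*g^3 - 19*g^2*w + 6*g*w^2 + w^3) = (-8*g + w)/(-28*g^2 + 3*g*w + w^2)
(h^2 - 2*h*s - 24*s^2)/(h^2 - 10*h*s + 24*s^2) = (-h - 4*s)/(-h + 4*s)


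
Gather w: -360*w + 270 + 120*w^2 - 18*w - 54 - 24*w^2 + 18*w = 96*w^2 - 360*w + 216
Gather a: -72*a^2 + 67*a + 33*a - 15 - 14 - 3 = -72*a^2 + 100*a - 32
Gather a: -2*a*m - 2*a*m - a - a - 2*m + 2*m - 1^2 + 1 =a*(-4*m - 2)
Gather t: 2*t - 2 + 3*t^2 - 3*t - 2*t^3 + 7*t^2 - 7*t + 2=-2*t^3 + 10*t^2 - 8*t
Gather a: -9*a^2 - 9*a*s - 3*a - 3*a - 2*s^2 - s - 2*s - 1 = -9*a^2 + a*(-9*s - 6) - 2*s^2 - 3*s - 1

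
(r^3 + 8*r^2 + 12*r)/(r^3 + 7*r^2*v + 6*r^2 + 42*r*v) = (r + 2)/(r + 7*v)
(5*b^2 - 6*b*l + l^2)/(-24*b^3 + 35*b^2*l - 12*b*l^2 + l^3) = (-5*b + l)/(24*b^2 - 11*b*l + l^2)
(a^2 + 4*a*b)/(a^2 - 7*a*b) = (a + 4*b)/(a - 7*b)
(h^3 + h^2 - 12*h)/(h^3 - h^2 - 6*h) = (h + 4)/(h + 2)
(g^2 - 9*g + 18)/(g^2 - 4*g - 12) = (g - 3)/(g + 2)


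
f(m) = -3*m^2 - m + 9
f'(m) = -6*m - 1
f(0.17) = 8.74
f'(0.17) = -2.02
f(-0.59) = 8.55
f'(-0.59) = 2.54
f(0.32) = 8.37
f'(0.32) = -2.92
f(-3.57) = -25.66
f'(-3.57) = 20.42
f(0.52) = 7.67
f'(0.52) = -4.12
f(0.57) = 7.46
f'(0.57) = -4.42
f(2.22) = -8.01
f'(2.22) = -14.32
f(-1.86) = 0.48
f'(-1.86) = 10.16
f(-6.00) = -93.00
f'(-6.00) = 35.00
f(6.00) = -105.00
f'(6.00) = -37.00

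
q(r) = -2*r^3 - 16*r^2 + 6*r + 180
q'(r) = -6*r^2 - 32*r + 6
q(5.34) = -548.76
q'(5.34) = -335.97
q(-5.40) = -4.03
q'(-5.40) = 3.84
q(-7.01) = 40.64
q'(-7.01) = -64.52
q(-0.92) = 162.49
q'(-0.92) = 30.36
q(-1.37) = 146.89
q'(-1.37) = 38.58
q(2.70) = 40.19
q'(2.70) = -124.14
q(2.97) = 4.29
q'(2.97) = -141.97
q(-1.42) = 144.94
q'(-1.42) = 39.34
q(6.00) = -792.00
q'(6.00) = -402.00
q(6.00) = -792.00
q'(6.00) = -402.00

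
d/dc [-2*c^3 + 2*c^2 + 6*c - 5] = -6*c^2 + 4*c + 6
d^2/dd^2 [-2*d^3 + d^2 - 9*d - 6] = 2 - 12*d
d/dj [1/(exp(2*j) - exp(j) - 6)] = (1 - 2*exp(j))*exp(j)/(-exp(2*j) + exp(j) + 6)^2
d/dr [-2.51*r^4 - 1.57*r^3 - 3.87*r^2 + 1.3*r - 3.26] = -10.04*r^3 - 4.71*r^2 - 7.74*r + 1.3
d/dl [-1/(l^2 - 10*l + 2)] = 2*(l - 5)/(l^2 - 10*l + 2)^2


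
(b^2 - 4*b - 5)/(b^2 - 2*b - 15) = (b + 1)/(b + 3)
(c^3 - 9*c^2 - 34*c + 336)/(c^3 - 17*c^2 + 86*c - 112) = (c + 6)/(c - 2)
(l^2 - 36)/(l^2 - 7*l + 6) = (l + 6)/(l - 1)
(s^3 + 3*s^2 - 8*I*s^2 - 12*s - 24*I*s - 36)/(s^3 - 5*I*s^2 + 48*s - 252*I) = (s^2 + s*(3 - 2*I) - 6*I)/(s^2 + I*s + 42)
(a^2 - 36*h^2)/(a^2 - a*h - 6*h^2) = (-a^2 + 36*h^2)/(-a^2 + a*h + 6*h^2)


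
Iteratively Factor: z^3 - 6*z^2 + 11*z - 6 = (z - 2)*(z^2 - 4*z + 3) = (z - 2)*(z - 1)*(z - 3)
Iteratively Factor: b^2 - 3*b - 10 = (b - 5)*(b + 2)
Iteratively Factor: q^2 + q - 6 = (q - 2)*(q + 3)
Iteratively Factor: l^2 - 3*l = (l)*(l - 3)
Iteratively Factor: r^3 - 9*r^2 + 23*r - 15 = (r - 1)*(r^2 - 8*r + 15) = (r - 5)*(r - 1)*(r - 3)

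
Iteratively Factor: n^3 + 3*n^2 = (n + 3)*(n^2) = n*(n + 3)*(n)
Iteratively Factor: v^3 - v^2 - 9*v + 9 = (v - 3)*(v^2 + 2*v - 3) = (v - 3)*(v + 3)*(v - 1)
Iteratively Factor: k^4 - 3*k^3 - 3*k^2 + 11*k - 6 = (k + 2)*(k^3 - 5*k^2 + 7*k - 3) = (k - 1)*(k + 2)*(k^2 - 4*k + 3) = (k - 1)^2*(k + 2)*(k - 3)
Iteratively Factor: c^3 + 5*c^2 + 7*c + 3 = (c + 3)*(c^2 + 2*c + 1) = (c + 1)*(c + 3)*(c + 1)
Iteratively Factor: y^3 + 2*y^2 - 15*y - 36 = (y + 3)*(y^2 - y - 12) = (y + 3)^2*(y - 4)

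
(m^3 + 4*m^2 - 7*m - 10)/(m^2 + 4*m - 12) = (m^2 + 6*m + 5)/(m + 6)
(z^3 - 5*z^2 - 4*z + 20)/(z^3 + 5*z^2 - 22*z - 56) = (z^2 - 7*z + 10)/(z^2 + 3*z - 28)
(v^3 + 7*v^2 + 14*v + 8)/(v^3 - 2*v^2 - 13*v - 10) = (v + 4)/(v - 5)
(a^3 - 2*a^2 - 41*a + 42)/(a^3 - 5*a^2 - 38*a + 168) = (a - 1)/(a - 4)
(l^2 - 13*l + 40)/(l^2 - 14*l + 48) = (l - 5)/(l - 6)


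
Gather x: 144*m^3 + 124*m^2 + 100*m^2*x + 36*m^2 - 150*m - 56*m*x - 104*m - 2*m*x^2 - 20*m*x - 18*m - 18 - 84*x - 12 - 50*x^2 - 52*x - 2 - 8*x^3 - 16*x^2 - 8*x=144*m^3 + 160*m^2 - 272*m - 8*x^3 + x^2*(-2*m - 66) + x*(100*m^2 - 76*m - 144) - 32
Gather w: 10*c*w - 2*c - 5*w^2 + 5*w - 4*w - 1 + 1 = -2*c - 5*w^2 + w*(10*c + 1)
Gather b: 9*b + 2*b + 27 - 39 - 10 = 11*b - 22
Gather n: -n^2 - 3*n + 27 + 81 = -n^2 - 3*n + 108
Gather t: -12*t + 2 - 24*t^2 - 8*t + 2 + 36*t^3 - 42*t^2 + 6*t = 36*t^3 - 66*t^2 - 14*t + 4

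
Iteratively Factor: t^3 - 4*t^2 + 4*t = (t - 2)*(t^2 - 2*t) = t*(t - 2)*(t - 2)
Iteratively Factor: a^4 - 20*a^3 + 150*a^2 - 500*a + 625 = (a - 5)*(a^3 - 15*a^2 + 75*a - 125) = (a - 5)^2*(a^2 - 10*a + 25) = (a - 5)^3*(a - 5)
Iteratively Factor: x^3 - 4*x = (x - 2)*(x^2 + 2*x) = x*(x - 2)*(x + 2)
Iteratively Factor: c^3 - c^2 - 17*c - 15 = (c + 3)*(c^2 - 4*c - 5) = (c + 1)*(c + 3)*(c - 5)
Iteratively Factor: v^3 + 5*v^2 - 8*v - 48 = (v - 3)*(v^2 + 8*v + 16) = (v - 3)*(v + 4)*(v + 4)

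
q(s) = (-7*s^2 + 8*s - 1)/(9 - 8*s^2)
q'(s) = 16*s*(-7*s^2 + 8*s - 1)/(9 - 8*s^2)^2 + (8 - 14*s)/(9 - 8*s^2) = 2*(32*s^2 - 71*s + 36)/(64*s^4 - 144*s^2 + 81)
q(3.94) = 0.68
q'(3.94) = 0.04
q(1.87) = 0.55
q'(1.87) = 0.08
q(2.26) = 0.59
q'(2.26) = 0.08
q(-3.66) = 1.26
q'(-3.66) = 0.15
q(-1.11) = 21.60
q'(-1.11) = 420.20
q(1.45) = 0.53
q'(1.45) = 0.01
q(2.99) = 0.63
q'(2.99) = 0.06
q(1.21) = 0.58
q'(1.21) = -0.83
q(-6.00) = 1.08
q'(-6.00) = 0.04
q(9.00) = 0.78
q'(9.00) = 0.01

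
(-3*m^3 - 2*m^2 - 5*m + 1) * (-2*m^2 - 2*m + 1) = 6*m^5 + 10*m^4 + 11*m^3 + 6*m^2 - 7*m + 1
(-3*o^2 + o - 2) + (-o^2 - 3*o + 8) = -4*o^2 - 2*o + 6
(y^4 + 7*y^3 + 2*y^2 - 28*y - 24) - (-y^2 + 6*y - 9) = y^4 + 7*y^3 + 3*y^2 - 34*y - 15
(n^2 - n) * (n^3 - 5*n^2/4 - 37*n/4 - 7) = n^5 - 9*n^4/4 - 8*n^3 + 9*n^2/4 + 7*n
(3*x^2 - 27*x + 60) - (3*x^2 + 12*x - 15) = 75 - 39*x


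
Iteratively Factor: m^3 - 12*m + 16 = (m - 2)*(m^2 + 2*m - 8) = (m - 2)*(m + 4)*(m - 2)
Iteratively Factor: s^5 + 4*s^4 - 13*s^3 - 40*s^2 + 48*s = (s - 3)*(s^4 + 7*s^3 + 8*s^2 - 16*s) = (s - 3)*(s + 4)*(s^3 + 3*s^2 - 4*s) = (s - 3)*(s + 4)^2*(s^2 - s) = (s - 3)*(s - 1)*(s + 4)^2*(s)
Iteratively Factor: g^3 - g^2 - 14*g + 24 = (g - 3)*(g^2 + 2*g - 8) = (g - 3)*(g + 4)*(g - 2)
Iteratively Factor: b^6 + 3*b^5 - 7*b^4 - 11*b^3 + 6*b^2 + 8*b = (b - 2)*(b^5 + 5*b^4 + 3*b^3 - 5*b^2 - 4*b) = (b - 2)*(b + 1)*(b^4 + 4*b^3 - b^2 - 4*b) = (b - 2)*(b - 1)*(b + 1)*(b^3 + 5*b^2 + 4*b) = b*(b - 2)*(b - 1)*(b + 1)*(b^2 + 5*b + 4) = b*(b - 2)*(b - 1)*(b + 1)*(b + 4)*(b + 1)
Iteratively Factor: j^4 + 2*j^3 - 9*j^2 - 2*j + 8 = (j - 1)*(j^3 + 3*j^2 - 6*j - 8) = (j - 1)*(j + 4)*(j^2 - j - 2) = (j - 2)*(j - 1)*(j + 4)*(j + 1)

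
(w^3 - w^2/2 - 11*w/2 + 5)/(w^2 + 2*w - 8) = (2*w^2 + 3*w - 5)/(2*(w + 4))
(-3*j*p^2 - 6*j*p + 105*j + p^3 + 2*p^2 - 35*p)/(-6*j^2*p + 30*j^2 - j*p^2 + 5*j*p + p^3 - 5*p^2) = (p + 7)/(2*j + p)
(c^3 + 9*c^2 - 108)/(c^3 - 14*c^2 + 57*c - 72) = (c^2 + 12*c + 36)/(c^2 - 11*c + 24)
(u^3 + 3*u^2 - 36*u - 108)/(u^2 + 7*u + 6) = (u^2 - 3*u - 18)/(u + 1)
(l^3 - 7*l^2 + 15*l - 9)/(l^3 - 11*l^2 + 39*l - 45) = (l - 1)/(l - 5)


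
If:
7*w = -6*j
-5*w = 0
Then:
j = 0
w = 0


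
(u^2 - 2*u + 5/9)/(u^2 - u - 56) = (-u^2 + 2*u - 5/9)/(-u^2 + u + 56)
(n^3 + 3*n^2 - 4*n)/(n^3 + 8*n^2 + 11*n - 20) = n/(n + 5)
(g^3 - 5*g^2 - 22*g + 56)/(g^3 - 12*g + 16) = (g - 7)/(g - 2)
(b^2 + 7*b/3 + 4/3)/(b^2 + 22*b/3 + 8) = (b + 1)/(b + 6)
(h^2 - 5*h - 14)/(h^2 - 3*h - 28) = (h + 2)/(h + 4)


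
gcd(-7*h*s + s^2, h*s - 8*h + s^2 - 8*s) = 1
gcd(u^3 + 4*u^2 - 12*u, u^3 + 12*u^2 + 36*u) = u^2 + 6*u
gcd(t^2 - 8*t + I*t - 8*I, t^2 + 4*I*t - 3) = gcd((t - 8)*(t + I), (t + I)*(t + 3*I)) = t + I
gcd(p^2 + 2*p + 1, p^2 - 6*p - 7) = p + 1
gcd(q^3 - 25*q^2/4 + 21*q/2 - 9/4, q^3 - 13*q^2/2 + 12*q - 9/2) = q^2 - 6*q + 9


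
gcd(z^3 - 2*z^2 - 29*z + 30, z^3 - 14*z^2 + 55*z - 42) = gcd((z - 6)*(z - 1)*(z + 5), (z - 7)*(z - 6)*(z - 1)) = z^2 - 7*z + 6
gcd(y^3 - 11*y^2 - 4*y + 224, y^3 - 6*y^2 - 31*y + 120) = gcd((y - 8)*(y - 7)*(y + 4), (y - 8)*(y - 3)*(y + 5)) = y - 8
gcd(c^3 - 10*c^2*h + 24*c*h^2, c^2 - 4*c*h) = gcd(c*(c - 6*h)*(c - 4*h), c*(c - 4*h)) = c^2 - 4*c*h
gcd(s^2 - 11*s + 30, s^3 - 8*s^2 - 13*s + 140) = s - 5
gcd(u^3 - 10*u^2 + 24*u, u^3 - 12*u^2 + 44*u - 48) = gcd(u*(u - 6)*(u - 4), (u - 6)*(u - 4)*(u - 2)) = u^2 - 10*u + 24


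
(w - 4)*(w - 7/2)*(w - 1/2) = w^3 - 8*w^2 + 71*w/4 - 7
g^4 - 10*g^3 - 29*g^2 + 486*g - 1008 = (g - 8)*(g - 6)*(g - 3)*(g + 7)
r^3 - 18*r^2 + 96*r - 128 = (r - 8)^2*(r - 2)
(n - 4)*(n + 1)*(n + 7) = n^3 + 4*n^2 - 25*n - 28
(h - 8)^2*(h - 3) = h^3 - 19*h^2 + 112*h - 192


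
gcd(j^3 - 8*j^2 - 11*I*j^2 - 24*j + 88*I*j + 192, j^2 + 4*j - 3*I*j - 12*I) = j - 3*I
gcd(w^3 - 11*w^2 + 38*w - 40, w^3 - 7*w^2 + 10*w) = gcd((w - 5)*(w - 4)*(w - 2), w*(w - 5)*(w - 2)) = w^2 - 7*w + 10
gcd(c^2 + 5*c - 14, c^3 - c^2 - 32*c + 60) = c - 2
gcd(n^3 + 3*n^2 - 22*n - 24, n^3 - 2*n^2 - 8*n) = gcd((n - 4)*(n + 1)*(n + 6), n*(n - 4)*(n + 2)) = n - 4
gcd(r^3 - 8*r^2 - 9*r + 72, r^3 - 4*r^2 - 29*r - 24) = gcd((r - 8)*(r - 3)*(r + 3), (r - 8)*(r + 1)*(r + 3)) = r^2 - 5*r - 24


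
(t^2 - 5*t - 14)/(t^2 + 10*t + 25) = (t^2 - 5*t - 14)/(t^2 + 10*t + 25)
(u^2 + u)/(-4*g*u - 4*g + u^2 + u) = u/(-4*g + u)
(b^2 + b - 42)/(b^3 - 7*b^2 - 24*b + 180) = (b + 7)/(b^2 - b - 30)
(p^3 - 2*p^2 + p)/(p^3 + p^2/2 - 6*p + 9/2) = 2*p*(p - 1)/(2*p^2 + 3*p - 9)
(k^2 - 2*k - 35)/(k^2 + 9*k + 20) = (k - 7)/(k + 4)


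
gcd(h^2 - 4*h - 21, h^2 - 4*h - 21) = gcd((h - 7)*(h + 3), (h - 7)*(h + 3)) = h^2 - 4*h - 21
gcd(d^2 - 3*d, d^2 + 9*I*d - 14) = 1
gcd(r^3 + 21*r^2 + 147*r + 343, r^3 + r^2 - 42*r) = r + 7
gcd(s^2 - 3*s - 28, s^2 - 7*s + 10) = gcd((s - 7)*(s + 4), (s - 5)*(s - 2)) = 1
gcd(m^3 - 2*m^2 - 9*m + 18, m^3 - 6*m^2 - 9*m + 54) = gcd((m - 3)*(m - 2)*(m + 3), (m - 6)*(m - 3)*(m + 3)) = m^2 - 9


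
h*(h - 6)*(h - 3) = h^3 - 9*h^2 + 18*h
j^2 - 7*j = j*(j - 7)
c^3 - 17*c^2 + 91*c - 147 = (c - 7)^2*(c - 3)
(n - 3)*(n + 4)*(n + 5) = n^3 + 6*n^2 - 7*n - 60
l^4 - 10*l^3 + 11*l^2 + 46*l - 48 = (l - 8)*(l - 3)*(l - 1)*(l + 2)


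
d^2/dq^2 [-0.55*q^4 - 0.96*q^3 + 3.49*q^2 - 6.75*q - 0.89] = -6.6*q^2 - 5.76*q + 6.98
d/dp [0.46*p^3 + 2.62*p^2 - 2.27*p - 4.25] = 1.38*p^2 + 5.24*p - 2.27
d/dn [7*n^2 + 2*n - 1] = 14*n + 2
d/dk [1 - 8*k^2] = -16*k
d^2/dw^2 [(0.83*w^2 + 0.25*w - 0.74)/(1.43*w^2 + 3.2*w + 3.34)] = (-6.57370999999999*w^3 - 32.864832*w^2 - 27.48174*w + 5.087872)/(2.924207*w^6 + 19.63104*w^5 + 64.419498*w^4 + 124.47104*w^3 + 150.462324*w^2 + 107.09376*w + 37.259704)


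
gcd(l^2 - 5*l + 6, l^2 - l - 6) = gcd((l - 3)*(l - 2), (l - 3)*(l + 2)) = l - 3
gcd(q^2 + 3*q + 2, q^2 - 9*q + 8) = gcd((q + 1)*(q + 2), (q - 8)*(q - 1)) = 1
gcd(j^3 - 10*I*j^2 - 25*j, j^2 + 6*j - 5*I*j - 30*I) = j - 5*I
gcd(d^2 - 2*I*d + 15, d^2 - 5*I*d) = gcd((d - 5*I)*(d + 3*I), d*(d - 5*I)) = d - 5*I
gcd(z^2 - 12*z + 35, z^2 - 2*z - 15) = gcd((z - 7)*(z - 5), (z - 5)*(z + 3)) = z - 5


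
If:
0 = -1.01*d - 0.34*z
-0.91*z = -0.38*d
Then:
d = 0.00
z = 0.00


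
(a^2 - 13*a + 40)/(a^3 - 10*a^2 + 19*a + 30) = (a - 8)/(a^2 - 5*a - 6)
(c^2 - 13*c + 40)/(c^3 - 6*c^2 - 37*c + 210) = (c - 8)/(c^2 - c - 42)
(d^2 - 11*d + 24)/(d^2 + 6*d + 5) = (d^2 - 11*d + 24)/(d^2 + 6*d + 5)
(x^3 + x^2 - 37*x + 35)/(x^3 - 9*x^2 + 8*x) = (x^2 + 2*x - 35)/(x*(x - 8))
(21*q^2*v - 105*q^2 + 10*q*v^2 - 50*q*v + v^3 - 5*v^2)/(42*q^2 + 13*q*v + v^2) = (3*q*v - 15*q + v^2 - 5*v)/(6*q + v)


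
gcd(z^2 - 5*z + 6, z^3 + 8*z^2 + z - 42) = z - 2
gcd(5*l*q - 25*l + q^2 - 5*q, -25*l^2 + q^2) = 5*l + q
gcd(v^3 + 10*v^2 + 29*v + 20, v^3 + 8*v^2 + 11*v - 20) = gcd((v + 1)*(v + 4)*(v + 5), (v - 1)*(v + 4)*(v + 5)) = v^2 + 9*v + 20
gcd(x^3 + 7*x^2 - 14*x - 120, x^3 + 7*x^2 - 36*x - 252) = x + 6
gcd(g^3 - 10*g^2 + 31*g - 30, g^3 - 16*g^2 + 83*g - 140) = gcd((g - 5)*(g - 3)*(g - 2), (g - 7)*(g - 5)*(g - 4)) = g - 5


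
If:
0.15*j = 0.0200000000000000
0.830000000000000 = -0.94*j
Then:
No Solution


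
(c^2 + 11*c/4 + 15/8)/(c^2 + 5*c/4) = (c + 3/2)/c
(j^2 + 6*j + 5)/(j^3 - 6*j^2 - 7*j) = (j + 5)/(j*(j - 7))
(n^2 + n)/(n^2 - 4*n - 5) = n/(n - 5)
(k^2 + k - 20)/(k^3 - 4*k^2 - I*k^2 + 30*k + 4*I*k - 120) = (k + 5)/(k^2 - I*k + 30)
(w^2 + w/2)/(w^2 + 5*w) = (w + 1/2)/(w + 5)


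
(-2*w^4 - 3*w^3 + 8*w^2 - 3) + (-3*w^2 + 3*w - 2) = -2*w^4 - 3*w^3 + 5*w^2 + 3*w - 5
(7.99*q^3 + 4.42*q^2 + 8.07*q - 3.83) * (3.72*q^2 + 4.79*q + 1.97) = 29.7228*q^5 + 54.7145*q^4 + 66.9325*q^3 + 33.1151*q^2 - 2.4478*q - 7.5451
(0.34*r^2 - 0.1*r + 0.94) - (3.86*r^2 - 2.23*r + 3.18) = -3.52*r^2 + 2.13*r - 2.24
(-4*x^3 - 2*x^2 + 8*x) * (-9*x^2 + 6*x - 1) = 36*x^5 - 6*x^4 - 80*x^3 + 50*x^2 - 8*x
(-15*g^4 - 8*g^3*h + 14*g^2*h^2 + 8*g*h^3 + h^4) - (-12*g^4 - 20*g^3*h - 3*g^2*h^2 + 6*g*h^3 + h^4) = -3*g^4 + 12*g^3*h + 17*g^2*h^2 + 2*g*h^3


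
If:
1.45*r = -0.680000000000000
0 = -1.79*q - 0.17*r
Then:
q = 0.04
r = -0.47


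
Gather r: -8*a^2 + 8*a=-8*a^2 + 8*a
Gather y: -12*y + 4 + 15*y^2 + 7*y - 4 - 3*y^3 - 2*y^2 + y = -3*y^3 + 13*y^2 - 4*y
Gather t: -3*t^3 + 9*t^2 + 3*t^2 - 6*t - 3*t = -3*t^3 + 12*t^2 - 9*t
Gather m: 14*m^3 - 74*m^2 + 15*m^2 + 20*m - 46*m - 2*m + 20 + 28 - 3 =14*m^3 - 59*m^2 - 28*m + 45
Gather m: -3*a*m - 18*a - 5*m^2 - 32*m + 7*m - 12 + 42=-18*a - 5*m^2 + m*(-3*a - 25) + 30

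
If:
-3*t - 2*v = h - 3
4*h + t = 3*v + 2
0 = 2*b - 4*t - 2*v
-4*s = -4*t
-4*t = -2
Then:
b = 31/22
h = 15/22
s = 1/2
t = 1/2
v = 9/22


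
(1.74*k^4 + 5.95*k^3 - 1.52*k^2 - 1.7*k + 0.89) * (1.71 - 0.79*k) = -1.3746*k^5 - 1.7251*k^4 + 11.3753*k^3 - 1.2562*k^2 - 3.6101*k + 1.5219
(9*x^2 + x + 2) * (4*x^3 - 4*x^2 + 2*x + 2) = 36*x^5 - 32*x^4 + 22*x^3 + 12*x^2 + 6*x + 4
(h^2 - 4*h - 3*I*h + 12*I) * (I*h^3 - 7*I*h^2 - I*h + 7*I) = I*h^5 + 3*h^4 - 11*I*h^4 - 33*h^3 + 27*I*h^3 + 81*h^2 + 11*I*h^2 + 33*h - 28*I*h - 84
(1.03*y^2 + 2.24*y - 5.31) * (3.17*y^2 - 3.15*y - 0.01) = 3.2651*y^4 + 3.8563*y^3 - 23.899*y^2 + 16.7041*y + 0.0531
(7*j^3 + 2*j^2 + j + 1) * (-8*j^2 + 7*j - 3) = -56*j^5 + 33*j^4 - 15*j^3 - 7*j^2 + 4*j - 3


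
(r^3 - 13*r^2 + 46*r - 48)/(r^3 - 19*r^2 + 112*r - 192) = (r - 2)/(r - 8)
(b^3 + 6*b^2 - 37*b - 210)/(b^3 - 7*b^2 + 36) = (b^2 + 12*b + 35)/(b^2 - b - 6)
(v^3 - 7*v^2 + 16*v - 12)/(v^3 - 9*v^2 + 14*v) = (v^2 - 5*v + 6)/(v*(v - 7))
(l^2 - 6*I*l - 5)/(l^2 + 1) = (l - 5*I)/(l + I)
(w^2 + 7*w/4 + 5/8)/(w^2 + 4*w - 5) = (8*w^2 + 14*w + 5)/(8*(w^2 + 4*w - 5))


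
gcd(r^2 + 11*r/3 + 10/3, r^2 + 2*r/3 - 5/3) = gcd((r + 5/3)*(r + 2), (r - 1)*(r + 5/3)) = r + 5/3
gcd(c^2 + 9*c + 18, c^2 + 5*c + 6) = c + 3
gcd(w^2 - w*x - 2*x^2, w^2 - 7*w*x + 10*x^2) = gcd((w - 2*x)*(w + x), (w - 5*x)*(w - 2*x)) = -w + 2*x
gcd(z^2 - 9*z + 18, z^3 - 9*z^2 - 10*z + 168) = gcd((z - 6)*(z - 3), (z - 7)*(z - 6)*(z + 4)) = z - 6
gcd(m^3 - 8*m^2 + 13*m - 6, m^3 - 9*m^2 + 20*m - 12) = m^2 - 7*m + 6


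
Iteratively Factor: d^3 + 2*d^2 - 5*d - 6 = (d + 1)*(d^2 + d - 6) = (d + 1)*(d + 3)*(d - 2)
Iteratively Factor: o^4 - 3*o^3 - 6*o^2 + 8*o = (o - 4)*(o^3 + o^2 - 2*o) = o*(o - 4)*(o^2 + o - 2) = o*(o - 4)*(o + 2)*(o - 1)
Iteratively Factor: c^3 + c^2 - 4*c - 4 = (c - 2)*(c^2 + 3*c + 2) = (c - 2)*(c + 1)*(c + 2)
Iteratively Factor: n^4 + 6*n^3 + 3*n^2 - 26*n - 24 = (n - 2)*(n^3 + 8*n^2 + 19*n + 12) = (n - 2)*(n + 3)*(n^2 + 5*n + 4) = (n - 2)*(n + 3)*(n + 4)*(n + 1)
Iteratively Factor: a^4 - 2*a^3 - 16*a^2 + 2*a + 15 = (a + 1)*(a^3 - 3*a^2 - 13*a + 15) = (a - 5)*(a + 1)*(a^2 + 2*a - 3) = (a - 5)*(a + 1)*(a + 3)*(a - 1)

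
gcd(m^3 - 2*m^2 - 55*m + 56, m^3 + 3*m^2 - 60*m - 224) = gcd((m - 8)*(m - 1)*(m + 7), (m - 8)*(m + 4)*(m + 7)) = m^2 - m - 56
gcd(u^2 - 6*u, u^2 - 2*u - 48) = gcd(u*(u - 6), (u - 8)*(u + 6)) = 1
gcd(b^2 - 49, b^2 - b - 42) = b - 7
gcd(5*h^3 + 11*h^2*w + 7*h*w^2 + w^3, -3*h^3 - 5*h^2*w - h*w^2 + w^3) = h^2 + 2*h*w + w^2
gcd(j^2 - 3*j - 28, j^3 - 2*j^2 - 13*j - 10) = 1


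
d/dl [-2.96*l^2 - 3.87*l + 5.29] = -5.92*l - 3.87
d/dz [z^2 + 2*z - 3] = 2*z + 2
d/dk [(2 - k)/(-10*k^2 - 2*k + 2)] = (5*k^2 + k - (k - 2)*(10*k + 1) - 1)/(2*(5*k^2 + k - 1)^2)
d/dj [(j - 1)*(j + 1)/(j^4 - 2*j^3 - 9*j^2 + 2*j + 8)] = 2*(1 - j)/(j^4 - 4*j^3 - 12*j^2 + 32*j + 64)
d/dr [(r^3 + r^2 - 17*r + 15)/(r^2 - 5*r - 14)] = (r^4 - 10*r^3 - 30*r^2 - 58*r + 313)/(r^4 - 10*r^3 - 3*r^2 + 140*r + 196)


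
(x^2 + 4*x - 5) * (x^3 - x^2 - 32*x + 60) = x^5 + 3*x^4 - 41*x^3 - 63*x^2 + 400*x - 300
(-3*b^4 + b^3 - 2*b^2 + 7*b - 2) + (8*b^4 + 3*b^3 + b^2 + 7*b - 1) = 5*b^4 + 4*b^3 - b^2 + 14*b - 3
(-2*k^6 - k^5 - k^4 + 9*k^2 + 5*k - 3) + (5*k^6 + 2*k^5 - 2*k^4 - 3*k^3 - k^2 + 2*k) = 3*k^6 + k^5 - 3*k^4 - 3*k^3 + 8*k^2 + 7*k - 3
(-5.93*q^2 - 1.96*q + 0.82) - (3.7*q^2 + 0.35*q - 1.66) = -9.63*q^2 - 2.31*q + 2.48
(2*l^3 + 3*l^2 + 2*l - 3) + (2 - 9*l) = 2*l^3 + 3*l^2 - 7*l - 1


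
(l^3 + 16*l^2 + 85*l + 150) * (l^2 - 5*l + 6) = l^5 + 11*l^4 + 11*l^3 - 179*l^2 - 240*l + 900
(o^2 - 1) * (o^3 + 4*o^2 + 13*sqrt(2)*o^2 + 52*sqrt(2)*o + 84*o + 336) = o^5 + 4*o^4 + 13*sqrt(2)*o^4 + 52*sqrt(2)*o^3 + 83*o^3 - 13*sqrt(2)*o^2 + 332*o^2 - 84*o - 52*sqrt(2)*o - 336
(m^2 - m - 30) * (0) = 0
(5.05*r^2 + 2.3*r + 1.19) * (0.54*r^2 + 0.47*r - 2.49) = 2.727*r^4 + 3.6155*r^3 - 10.8509*r^2 - 5.1677*r - 2.9631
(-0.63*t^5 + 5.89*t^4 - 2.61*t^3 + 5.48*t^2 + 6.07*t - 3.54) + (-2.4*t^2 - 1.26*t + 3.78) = -0.63*t^5 + 5.89*t^4 - 2.61*t^3 + 3.08*t^2 + 4.81*t + 0.24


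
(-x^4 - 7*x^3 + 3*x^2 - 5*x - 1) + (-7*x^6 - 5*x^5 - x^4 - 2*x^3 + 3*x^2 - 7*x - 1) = -7*x^6 - 5*x^5 - 2*x^4 - 9*x^3 + 6*x^2 - 12*x - 2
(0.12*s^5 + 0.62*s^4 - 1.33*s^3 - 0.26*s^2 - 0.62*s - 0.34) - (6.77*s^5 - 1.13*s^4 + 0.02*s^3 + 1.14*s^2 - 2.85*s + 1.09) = -6.65*s^5 + 1.75*s^4 - 1.35*s^3 - 1.4*s^2 + 2.23*s - 1.43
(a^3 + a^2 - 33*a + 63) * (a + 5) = a^4 + 6*a^3 - 28*a^2 - 102*a + 315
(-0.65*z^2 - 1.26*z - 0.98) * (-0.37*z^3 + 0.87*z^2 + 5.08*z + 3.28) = 0.2405*z^5 - 0.0993*z^4 - 4.0356*z^3 - 9.3854*z^2 - 9.1112*z - 3.2144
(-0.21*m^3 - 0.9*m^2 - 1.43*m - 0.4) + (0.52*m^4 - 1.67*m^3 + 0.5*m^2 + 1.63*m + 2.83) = 0.52*m^4 - 1.88*m^3 - 0.4*m^2 + 0.2*m + 2.43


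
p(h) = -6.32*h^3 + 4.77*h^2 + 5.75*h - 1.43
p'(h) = -18.96*h^2 + 9.54*h + 5.75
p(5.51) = -882.17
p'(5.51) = -517.31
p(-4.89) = 823.51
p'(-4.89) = -494.27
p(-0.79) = 0.12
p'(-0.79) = -13.62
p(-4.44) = 620.25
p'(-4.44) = -410.38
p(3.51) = -195.78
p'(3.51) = -194.35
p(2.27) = -37.72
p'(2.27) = -70.29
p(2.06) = -24.59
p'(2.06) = -55.06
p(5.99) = -1154.15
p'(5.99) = -617.39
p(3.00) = -111.89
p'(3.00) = -136.27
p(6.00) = -1160.33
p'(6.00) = -619.57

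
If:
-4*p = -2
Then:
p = 1/2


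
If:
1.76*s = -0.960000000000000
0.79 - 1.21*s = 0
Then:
No Solution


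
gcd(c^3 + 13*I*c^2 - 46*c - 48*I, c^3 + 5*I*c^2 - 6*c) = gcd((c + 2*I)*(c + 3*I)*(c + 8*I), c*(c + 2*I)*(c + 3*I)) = c^2 + 5*I*c - 6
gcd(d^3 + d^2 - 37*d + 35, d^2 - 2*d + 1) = d - 1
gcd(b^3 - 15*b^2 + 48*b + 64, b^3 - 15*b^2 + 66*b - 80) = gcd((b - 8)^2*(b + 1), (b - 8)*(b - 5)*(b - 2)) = b - 8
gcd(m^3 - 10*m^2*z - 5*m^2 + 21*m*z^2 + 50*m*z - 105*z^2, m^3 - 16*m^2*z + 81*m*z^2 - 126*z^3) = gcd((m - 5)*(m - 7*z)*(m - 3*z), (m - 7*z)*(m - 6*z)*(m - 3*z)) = m^2 - 10*m*z + 21*z^2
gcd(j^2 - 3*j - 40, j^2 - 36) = 1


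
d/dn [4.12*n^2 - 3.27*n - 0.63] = 8.24*n - 3.27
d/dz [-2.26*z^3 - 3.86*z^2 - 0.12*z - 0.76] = -6.78*z^2 - 7.72*z - 0.12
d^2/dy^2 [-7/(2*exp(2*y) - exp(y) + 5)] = 7*(-2*(4*exp(y) - 1)^2*exp(y) + (8*exp(y) - 1)*(2*exp(2*y) - exp(y) + 5))*exp(y)/(2*exp(2*y) - exp(y) + 5)^3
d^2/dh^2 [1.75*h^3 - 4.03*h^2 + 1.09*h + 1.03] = 10.5*h - 8.06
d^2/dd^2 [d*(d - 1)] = 2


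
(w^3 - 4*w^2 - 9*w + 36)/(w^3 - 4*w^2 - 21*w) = (w^2 - 7*w + 12)/(w*(w - 7))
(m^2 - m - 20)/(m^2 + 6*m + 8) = (m - 5)/(m + 2)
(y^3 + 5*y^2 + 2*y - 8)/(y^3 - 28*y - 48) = (y - 1)/(y - 6)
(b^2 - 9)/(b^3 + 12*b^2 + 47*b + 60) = (b - 3)/(b^2 + 9*b + 20)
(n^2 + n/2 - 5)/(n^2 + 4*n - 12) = (n + 5/2)/(n + 6)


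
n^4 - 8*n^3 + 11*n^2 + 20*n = n*(n - 5)*(n - 4)*(n + 1)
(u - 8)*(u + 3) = u^2 - 5*u - 24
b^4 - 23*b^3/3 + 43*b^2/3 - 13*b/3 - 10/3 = (b - 5)*(b - 2)*(b - 1)*(b + 1/3)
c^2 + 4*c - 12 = (c - 2)*(c + 6)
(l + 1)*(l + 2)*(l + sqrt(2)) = l^3 + sqrt(2)*l^2 + 3*l^2 + 2*l + 3*sqrt(2)*l + 2*sqrt(2)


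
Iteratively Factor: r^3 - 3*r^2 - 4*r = (r + 1)*(r^2 - 4*r) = (r - 4)*(r + 1)*(r)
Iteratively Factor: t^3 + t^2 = (t)*(t^2 + t) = t^2*(t + 1)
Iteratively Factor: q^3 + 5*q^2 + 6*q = (q + 3)*(q^2 + 2*q) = q*(q + 3)*(q + 2)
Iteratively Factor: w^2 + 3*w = (w)*(w + 3)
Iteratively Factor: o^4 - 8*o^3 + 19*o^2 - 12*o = (o - 1)*(o^3 - 7*o^2 + 12*o) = (o - 4)*(o - 1)*(o^2 - 3*o) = (o - 4)*(o - 3)*(o - 1)*(o)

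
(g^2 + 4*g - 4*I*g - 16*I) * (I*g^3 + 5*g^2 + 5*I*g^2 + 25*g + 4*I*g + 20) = I*g^5 + 9*g^4 + 9*I*g^4 + 81*g^3 + 4*I*g^3 + 216*g^2 - 164*I*g^2 + 144*g - 480*I*g - 320*I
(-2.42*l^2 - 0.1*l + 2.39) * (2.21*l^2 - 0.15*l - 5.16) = -5.3482*l^4 + 0.142*l^3 + 17.7841*l^2 + 0.1575*l - 12.3324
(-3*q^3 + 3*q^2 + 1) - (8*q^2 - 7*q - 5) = -3*q^3 - 5*q^2 + 7*q + 6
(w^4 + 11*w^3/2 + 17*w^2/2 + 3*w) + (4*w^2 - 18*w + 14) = w^4 + 11*w^3/2 + 25*w^2/2 - 15*w + 14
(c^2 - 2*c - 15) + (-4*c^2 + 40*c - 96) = -3*c^2 + 38*c - 111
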